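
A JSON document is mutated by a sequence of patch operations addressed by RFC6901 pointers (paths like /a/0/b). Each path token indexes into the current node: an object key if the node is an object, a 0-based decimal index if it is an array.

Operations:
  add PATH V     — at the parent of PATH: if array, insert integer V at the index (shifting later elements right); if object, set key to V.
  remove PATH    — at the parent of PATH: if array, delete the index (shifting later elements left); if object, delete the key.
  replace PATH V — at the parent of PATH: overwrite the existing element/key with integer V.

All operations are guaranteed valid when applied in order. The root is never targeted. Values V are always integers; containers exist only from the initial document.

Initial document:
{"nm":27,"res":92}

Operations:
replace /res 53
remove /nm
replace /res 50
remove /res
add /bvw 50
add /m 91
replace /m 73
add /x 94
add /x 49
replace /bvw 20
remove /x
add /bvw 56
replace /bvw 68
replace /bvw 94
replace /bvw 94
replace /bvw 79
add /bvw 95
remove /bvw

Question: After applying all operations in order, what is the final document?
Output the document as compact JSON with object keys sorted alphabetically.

Answer: {"m":73}

Derivation:
After op 1 (replace /res 53): {"nm":27,"res":53}
After op 2 (remove /nm): {"res":53}
After op 3 (replace /res 50): {"res":50}
After op 4 (remove /res): {}
After op 5 (add /bvw 50): {"bvw":50}
After op 6 (add /m 91): {"bvw":50,"m":91}
After op 7 (replace /m 73): {"bvw":50,"m":73}
After op 8 (add /x 94): {"bvw":50,"m":73,"x":94}
After op 9 (add /x 49): {"bvw":50,"m":73,"x":49}
After op 10 (replace /bvw 20): {"bvw":20,"m":73,"x":49}
After op 11 (remove /x): {"bvw":20,"m":73}
After op 12 (add /bvw 56): {"bvw":56,"m":73}
After op 13 (replace /bvw 68): {"bvw":68,"m":73}
After op 14 (replace /bvw 94): {"bvw":94,"m":73}
After op 15 (replace /bvw 94): {"bvw":94,"m":73}
After op 16 (replace /bvw 79): {"bvw":79,"m":73}
After op 17 (add /bvw 95): {"bvw":95,"m":73}
After op 18 (remove /bvw): {"m":73}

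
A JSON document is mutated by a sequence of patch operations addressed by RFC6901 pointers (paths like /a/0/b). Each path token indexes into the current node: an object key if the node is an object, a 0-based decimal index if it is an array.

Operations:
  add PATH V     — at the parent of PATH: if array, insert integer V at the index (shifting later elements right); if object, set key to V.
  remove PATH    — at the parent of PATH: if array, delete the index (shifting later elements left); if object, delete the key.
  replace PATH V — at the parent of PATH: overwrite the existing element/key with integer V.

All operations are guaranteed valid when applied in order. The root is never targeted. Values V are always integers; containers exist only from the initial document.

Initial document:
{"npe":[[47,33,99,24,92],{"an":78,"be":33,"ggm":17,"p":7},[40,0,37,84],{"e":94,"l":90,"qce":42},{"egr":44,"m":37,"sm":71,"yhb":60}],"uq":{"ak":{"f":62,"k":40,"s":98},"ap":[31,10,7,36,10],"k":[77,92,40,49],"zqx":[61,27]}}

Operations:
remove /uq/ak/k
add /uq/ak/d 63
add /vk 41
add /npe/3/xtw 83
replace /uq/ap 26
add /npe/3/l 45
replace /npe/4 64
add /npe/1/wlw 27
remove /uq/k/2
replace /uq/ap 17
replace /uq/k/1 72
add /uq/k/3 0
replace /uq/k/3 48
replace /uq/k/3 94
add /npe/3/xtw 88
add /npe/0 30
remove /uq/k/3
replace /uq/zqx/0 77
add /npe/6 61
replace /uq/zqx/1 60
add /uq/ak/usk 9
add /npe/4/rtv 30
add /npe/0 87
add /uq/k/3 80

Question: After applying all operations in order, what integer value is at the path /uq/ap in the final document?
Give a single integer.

Answer: 17

Derivation:
After op 1 (remove /uq/ak/k): {"npe":[[47,33,99,24,92],{"an":78,"be":33,"ggm":17,"p":7},[40,0,37,84],{"e":94,"l":90,"qce":42},{"egr":44,"m":37,"sm":71,"yhb":60}],"uq":{"ak":{"f":62,"s":98},"ap":[31,10,7,36,10],"k":[77,92,40,49],"zqx":[61,27]}}
After op 2 (add /uq/ak/d 63): {"npe":[[47,33,99,24,92],{"an":78,"be":33,"ggm":17,"p":7},[40,0,37,84],{"e":94,"l":90,"qce":42},{"egr":44,"m":37,"sm":71,"yhb":60}],"uq":{"ak":{"d":63,"f":62,"s":98},"ap":[31,10,7,36,10],"k":[77,92,40,49],"zqx":[61,27]}}
After op 3 (add /vk 41): {"npe":[[47,33,99,24,92],{"an":78,"be":33,"ggm":17,"p":7},[40,0,37,84],{"e":94,"l":90,"qce":42},{"egr":44,"m":37,"sm":71,"yhb":60}],"uq":{"ak":{"d":63,"f":62,"s":98},"ap":[31,10,7,36,10],"k":[77,92,40,49],"zqx":[61,27]},"vk":41}
After op 4 (add /npe/3/xtw 83): {"npe":[[47,33,99,24,92],{"an":78,"be":33,"ggm":17,"p":7},[40,0,37,84],{"e":94,"l":90,"qce":42,"xtw":83},{"egr":44,"m":37,"sm":71,"yhb":60}],"uq":{"ak":{"d":63,"f":62,"s":98},"ap":[31,10,7,36,10],"k":[77,92,40,49],"zqx":[61,27]},"vk":41}
After op 5 (replace /uq/ap 26): {"npe":[[47,33,99,24,92],{"an":78,"be":33,"ggm":17,"p":7},[40,0,37,84],{"e":94,"l":90,"qce":42,"xtw":83},{"egr":44,"m":37,"sm":71,"yhb":60}],"uq":{"ak":{"d":63,"f":62,"s":98},"ap":26,"k":[77,92,40,49],"zqx":[61,27]},"vk":41}
After op 6 (add /npe/3/l 45): {"npe":[[47,33,99,24,92],{"an":78,"be":33,"ggm":17,"p":7},[40,0,37,84],{"e":94,"l":45,"qce":42,"xtw":83},{"egr":44,"m":37,"sm":71,"yhb":60}],"uq":{"ak":{"d":63,"f":62,"s":98},"ap":26,"k":[77,92,40,49],"zqx":[61,27]},"vk":41}
After op 7 (replace /npe/4 64): {"npe":[[47,33,99,24,92],{"an":78,"be":33,"ggm":17,"p":7},[40,0,37,84],{"e":94,"l":45,"qce":42,"xtw":83},64],"uq":{"ak":{"d":63,"f":62,"s":98},"ap":26,"k":[77,92,40,49],"zqx":[61,27]},"vk":41}
After op 8 (add /npe/1/wlw 27): {"npe":[[47,33,99,24,92],{"an":78,"be":33,"ggm":17,"p":7,"wlw":27},[40,0,37,84],{"e":94,"l":45,"qce":42,"xtw":83},64],"uq":{"ak":{"d":63,"f":62,"s":98},"ap":26,"k":[77,92,40,49],"zqx":[61,27]},"vk":41}
After op 9 (remove /uq/k/2): {"npe":[[47,33,99,24,92],{"an":78,"be":33,"ggm":17,"p":7,"wlw":27},[40,0,37,84],{"e":94,"l":45,"qce":42,"xtw":83},64],"uq":{"ak":{"d":63,"f":62,"s":98},"ap":26,"k":[77,92,49],"zqx":[61,27]},"vk":41}
After op 10 (replace /uq/ap 17): {"npe":[[47,33,99,24,92],{"an":78,"be":33,"ggm":17,"p":7,"wlw":27},[40,0,37,84],{"e":94,"l":45,"qce":42,"xtw":83},64],"uq":{"ak":{"d":63,"f":62,"s":98},"ap":17,"k":[77,92,49],"zqx":[61,27]},"vk":41}
After op 11 (replace /uq/k/1 72): {"npe":[[47,33,99,24,92],{"an":78,"be":33,"ggm":17,"p":7,"wlw":27},[40,0,37,84],{"e":94,"l":45,"qce":42,"xtw":83},64],"uq":{"ak":{"d":63,"f":62,"s":98},"ap":17,"k":[77,72,49],"zqx":[61,27]},"vk":41}
After op 12 (add /uq/k/3 0): {"npe":[[47,33,99,24,92],{"an":78,"be":33,"ggm":17,"p":7,"wlw":27},[40,0,37,84],{"e":94,"l":45,"qce":42,"xtw":83},64],"uq":{"ak":{"d":63,"f":62,"s":98},"ap":17,"k":[77,72,49,0],"zqx":[61,27]},"vk":41}
After op 13 (replace /uq/k/3 48): {"npe":[[47,33,99,24,92],{"an":78,"be":33,"ggm":17,"p":7,"wlw":27},[40,0,37,84],{"e":94,"l":45,"qce":42,"xtw":83},64],"uq":{"ak":{"d":63,"f":62,"s":98},"ap":17,"k":[77,72,49,48],"zqx":[61,27]},"vk":41}
After op 14 (replace /uq/k/3 94): {"npe":[[47,33,99,24,92],{"an":78,"be":33,"ggm":17,"p":7,"wlw":27},[40,0,37,84],{"e":94,"l":45,"qce":42,"xtw":83},64],"uq":{"ak":{"d":63,"f":62,"s":98},"ap":17,"k":[77,72,49,94],"zqx":[61,27]},"vk":41}
After op 15 (add /npe/3/xtw 88): {"npe":[[47,33,99,24,92],{"an":78,"be":33,"ggm":17,"p":7,"wlw":27},[40,0,37,84],{"e":94,"l":45,"qce":42,"xtw":88},64],"uq":{"ak":{"d":63,"f":62,"s":98},"ap":17,"k":[77,72,49,94],"zqx":[61,27]},"vk":41}
After op 16 (add /npe/0 30): {"npe":[30,[47,33,99,24,92],{"an":78,"be":33,"ggm":17,"p":7,"wlw":27},[40,0,37,84],{"e":94,"l":45,"qce":42,"xtw":88},64],"uq":{"ak":{"d":63,"f":62,"s":98},"ap":17,"k":[77,72,49,94],"zqx":[61,27]},"vk":41}
After op 17 (remove /uq/k/3): {"npe":[30,[47,33,99,24,92],{"an":78,"be":33,"ggm":17,"p":7,"wlw":27},[40,0,37,84],{"e":94,"l":45,"qce":42,"xtw":88},64],"uq":{"ak":{"d":63,"f":62,"s":98},"ap":17,"k":[77,72,49],"zqx":[61,27]},"vk":41}
After op 18 (replace /uq/zqx/0 77): {"npe":[30,[47,33,99,24,92],{"an":78,"be":33,"ggm":17,"p":7,"wlw":27},[40,0,37,84],{"e":94,"l":45,"qce":42,"xtw":88},64],"uq":{"ak":{"d":63,"f":62,"s":98},"ap":17,"k":[77,72,49],"zqx":[77,27]},"vk":41}
After op 19 (add /npe/6 61): {"npe":[30,[47,33,99,24,92],{"an":78,"be":33,"ggm":17,"p":7,"wlw":27},[40,0,37,84],{"e":94,"l":45,"qce":42,"xtw":88},64,61],"uq":{"ak":{"d":63,"f":62,"s":98},"ap":17,"k":[77,72,49],"zqx":[77,27]},"vk":41}
After op 20 (replace /uq/zqx/1 60): {"npe":[30,[47,33,99,24,92],{"an":78,"be":33,"ggm":17,"p":7,"wlw":27},[40,0,37,84],{"e":94,"l":45,"qce":42,"xtw":88},64,61],"uq":{"ak":{"d":63,"f":62,"s":98},"ap":17,"k":[77,72,49],"zqx":[77,60]},"vk":41}
After op 21 (add /uq/ak/usk 9): {"npe":[30,[47,33,99,24,92],{"an":78,"be":33,"ggm":17,"p":7,"wlw":27},[40,0,37,84],{"e":94,"l":45,"qce":42,"xtw":88},64,61],"uq":{"ak":{"d":63,"f":62,"s":98,"usk":9},"ap":17,"k":[77,72,49],"zqx":[77,60]},"vk":41}
After op 22 (add /npe/4/rtv 30): {"npe":[30,[47,33,99,24,92],{"an":78,"be":33,"ggm":17,"p":7,"wlw":27},[40,0,37,84],{"e":94,"l":45,"qce":42,"rtv":30,"xtw":88},64,61],"uq":{"ak":{"d":63,"f":62,"s":98,"usk":9},"ap":17,"k":[77,72,49],"zqx":[77,60]},"vk":41}
After op 23 (add /npe/0 87): {"npe":[87,30,[47,33,99,24,92],{"an":78,"be":33,"ggm":17,"p":7,"wlw":27},[40,0,37,84],{"e":94,"l":45,"qce":42,"rtv":30,"xtw":88},64,61],"uq":{"ak":{"d":63,"f":62,"s":98,"usk":9},"ap":17,"k":[77,72,49],"zqx":[77,60]},"vk":41}
After op 24 (add /uq/k/3 80): {"npe":[87,30,[47,33,99,24,92],{"an":78,"be":33,"ggm":17,"p":7,"wlw":27},[40,0,37,84],{"e":94,"l":45,"qce":42,"rtv":30,"xtw":88},64,61],"uq":{"ak":{"d":63,"f":62,"s":98,"usk":9},"ap":17,"k":[77,72,49,80],"zqx":[77,60]},"vk":41}
Value at /uq/ap: 17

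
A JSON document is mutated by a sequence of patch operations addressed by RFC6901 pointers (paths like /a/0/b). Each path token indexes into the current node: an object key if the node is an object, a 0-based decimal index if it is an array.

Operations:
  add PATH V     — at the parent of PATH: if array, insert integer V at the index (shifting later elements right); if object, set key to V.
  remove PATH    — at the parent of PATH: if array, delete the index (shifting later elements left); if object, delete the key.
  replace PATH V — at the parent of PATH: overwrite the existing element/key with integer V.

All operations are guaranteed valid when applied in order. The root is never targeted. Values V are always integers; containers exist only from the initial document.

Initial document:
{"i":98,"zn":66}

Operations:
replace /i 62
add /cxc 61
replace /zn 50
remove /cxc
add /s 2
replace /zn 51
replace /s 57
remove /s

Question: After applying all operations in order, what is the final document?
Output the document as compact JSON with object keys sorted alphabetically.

After op 1 (replace /i 62): {"i":62,"zn":66}
After op 2 (add /cxc 61): {"cxc":61,"i":62,"zn":66}
After op 3 (replace /zn 50): {"cxc":61,"i":62,"zn":50}
After op 4 (remove /cxc): {"i":62,"zn":50}
After op 5 (add /s 2): {"i":62,"s":2,"zn":50}
After op 6 (replace /zn 51): {"i":62,"s":2,"zn":51}
After op 7 (replace /s 57): {"i":62,"s":57,"zn":51}
After op 8 (remove /s): {"i":62,"zn":51}

Answer: {"i":62,"zn":51}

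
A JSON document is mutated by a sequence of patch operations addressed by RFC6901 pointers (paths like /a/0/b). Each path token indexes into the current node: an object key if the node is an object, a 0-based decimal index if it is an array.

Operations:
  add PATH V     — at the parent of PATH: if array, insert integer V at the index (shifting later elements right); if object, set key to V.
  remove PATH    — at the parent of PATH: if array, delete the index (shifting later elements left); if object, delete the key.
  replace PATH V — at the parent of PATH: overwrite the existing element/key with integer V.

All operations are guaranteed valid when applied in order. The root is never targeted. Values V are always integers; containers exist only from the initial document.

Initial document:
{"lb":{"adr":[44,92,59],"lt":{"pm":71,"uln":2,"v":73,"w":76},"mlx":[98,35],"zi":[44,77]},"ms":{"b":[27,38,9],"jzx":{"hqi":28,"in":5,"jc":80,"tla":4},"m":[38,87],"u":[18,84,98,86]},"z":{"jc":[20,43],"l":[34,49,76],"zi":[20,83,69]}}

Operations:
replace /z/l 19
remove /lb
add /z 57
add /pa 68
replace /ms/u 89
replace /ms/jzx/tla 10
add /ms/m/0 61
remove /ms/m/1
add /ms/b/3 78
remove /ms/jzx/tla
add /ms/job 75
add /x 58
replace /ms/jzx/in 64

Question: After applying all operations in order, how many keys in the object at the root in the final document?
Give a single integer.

After op 1 (replace /z/l 19): {"lb":{"adr":[44,92,59],"lt":{"pm":71,"uln":2,"v":73,"w":76},"mlx":[98,35],"zi":[44,77]},"ms":{"b":[27,38,9],"jzx":{"hqi":28,"in":5,"jc":80,"tla":4},"m":[38,87],"u":[18,84,98,86]},"z":{"jc":[20,43],"l":19,"zi":[20,83,69]}}
After op 2 (remove /lb): {"ms":{"b":[27,38,9],"jzx":{"hqi":28,"in":5,"jc":80,"tla":4},"m":[38,87],"u":[18,84,98,86]},"z":{"jc":[20,43],"l":19,"zi":[20,83,69]}}
After op 3 (add /z 57): {"ms":{"b":[27,38,9],"jzx":{"hqi":28,"in":5,"jc":80,"tla":4},"m":[38,87],"u":[18,84,98,86]},"z":57}
After op 4 (add /pa 68): {"ms":{"b":[27,38,9],"jzx":{"hqi":28,"in":5,"jc":80,"tla":4},"m":[38,87],"u":[18,84,98,86]},"pa":68,"z":57}
After op 5 (replace /ms/u 89): {"ms":{"b":[27,38,9],"jzx":{"hqi":28,"in":5,"jc":80,"tla":4},"m":[38,87],"u":89},"pa":68,"z":57}
After op 6 (replace /ms/jzx/tla 10): {"ms":{"b":[27,38,9],"jzx":{"hqi":28,"in":5,"jc":80,"tla":10},"m":[38,87],"u":89},"pa":68,"z":57}
After op 7 (add /ms/m/0 61): {"ms":{"b":[27,38,9],"jzx":{"hqi":28,"in":5,"jc":80,"tla":10},"m":[61,38,87],"u":89},"pa":68,"z":57}
After op 8 (remove /ms/m/1): {"ms":{"b":[27,38,9],"jzx":{"hqi":28,"in":5,"jc":80,"tla":10},"m":[61,87],"u":89},"pa":68,"z":57}
After op 9 (add /ms/b/3 78): {"ms":{"b":[27,38,9,78],"jzx":{"hqi":28,"in":5,"jc":80,"tla":10},"m":[61,87],"u":89},"pa":68,"z":57}
After op 10 (remove /ms/jzx/tla): {"ms":{"b":[27,38,9,78],"jzx":{"hqi":28,"in":5,"jc":80},"m":[61,87],"u":89},"pa":68,"z":57}
After op 11 (add /ms/job 75): {"ms":{"b":[27,38,9,78],"job":75,"jzx":{"hqi":28,"in":5,"jc":80},"m":[61,87],"u":89},"pa":68,"z":57}
After op 12 (add /x 58): {"ms":{"b":[27,38,9,78],"job":75,"jzx":{"hqi":28,"in":5,"jc":80},"m":[61,87],"u":89},"pa":68,"x":58,"z":57}
After op 13 (replace /ms/jzx/in 64): {"ms":{"b":[27,38,9,78],"job":75,"jzx":{"hqi":28,"in":64,"jc":80},"m":[61,87],"u":89},"pa":68,"x":58,"z":57}
Size at the root: 4

Answer: 4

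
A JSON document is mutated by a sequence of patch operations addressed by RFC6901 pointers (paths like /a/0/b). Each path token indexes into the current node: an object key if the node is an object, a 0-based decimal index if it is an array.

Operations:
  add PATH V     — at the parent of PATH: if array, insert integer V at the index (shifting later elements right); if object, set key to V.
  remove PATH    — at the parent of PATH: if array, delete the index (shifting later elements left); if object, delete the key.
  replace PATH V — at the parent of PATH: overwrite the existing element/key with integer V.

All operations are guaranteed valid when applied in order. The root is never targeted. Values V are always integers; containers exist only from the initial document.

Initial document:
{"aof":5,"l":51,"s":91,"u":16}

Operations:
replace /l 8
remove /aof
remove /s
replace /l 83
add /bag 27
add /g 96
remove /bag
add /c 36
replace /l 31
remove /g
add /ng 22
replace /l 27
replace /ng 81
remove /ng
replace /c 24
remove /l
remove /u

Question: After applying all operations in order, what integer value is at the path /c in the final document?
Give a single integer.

Answer: 24

Derivation:
After op 1 (replace /l 8): {"aof":5,"l":8,"s":91,"u":16}
After op 2 (remove /aof): {"l":8,"s":91,"u":16}
After op 3 (remove /s): {"l":8,"u":16}
After op 4 (replace /l 83): {"l":83,"u":16}
After op 5 (add /bag 27): {"bag":27,"l":83,"u":16}
After op 6 (add /g 96): {"bag":27,"g":96,"l":83,"u":16}
After op 7 (remove /bag): {"g":96,"l":83,"u":16}
After op 8 (add /c 36): {"c":36,"g":96,"l":83,"u":16}
After op 9 (replace /l 31): {"c":36,"g":96,"l":31,"u":16}
After op 10 (remove /g): {"c":36,"l":31,"u":16}
After op 11 (add /ng 22): {"c":36,"l":31,"ng":22,"u":16}
After op 12 (replace /l 27): {"c":36,"l":27,"ng":22,"u":16}
After op 13 (replace /ng 81): {"c":36,"l":27,"ng":81,"u":16}
After op 14 (remove /ng): {"c":36,"l":27,"u":16}
After op 15 (replace /c 24): {"c":24,"l":27,"u":16}
After op 16 (remove /l): {"c":24,"u":16}
After op 17 (remove /u): {"c":24}
Value at /c: 24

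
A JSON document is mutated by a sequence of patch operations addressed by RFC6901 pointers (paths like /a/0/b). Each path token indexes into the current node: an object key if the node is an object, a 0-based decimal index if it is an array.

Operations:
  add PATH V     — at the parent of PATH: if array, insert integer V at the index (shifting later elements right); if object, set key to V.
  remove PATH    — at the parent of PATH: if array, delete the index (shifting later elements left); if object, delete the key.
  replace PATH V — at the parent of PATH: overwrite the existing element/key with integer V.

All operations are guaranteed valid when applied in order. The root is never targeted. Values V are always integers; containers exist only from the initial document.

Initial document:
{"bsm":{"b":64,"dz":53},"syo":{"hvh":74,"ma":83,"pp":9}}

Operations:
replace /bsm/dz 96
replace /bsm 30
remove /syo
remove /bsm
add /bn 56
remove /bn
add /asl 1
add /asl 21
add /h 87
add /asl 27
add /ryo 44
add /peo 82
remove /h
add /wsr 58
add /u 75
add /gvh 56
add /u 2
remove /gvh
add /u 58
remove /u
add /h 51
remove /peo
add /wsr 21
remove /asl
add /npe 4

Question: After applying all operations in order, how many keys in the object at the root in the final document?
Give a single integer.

Answer: 4

Derivation:
After op 1 (replace /bsm/dz 96): {"bsm":{"b":64,"dz":96},"syo":{"hvh":74,"ma":83,"pp":9}}
After op 2 (replace /bsm 30): {"bsm":30,"syo":{"hvh":74,"ma":83,"pp":9}}
After op 3 (remove /syo): {"bsm":30}
After op 4 (remove /bsm): {}
After op 5 (add /bn 56): {"bn":56}
After op 6 (remove /bn): {}
After op 7 (add /asl 1): {"asl":1}
After op 8 (add /asl 21): {"asl":21}
After op 9 (add /h 87): {"asl":21,"h":87}
After op 10 (add /asl 27): {"asl":27,"h":87}
After op 11 (add /ryo 44): {"asl":27,"h":87,"ryo":44}
After op 12 (add /peo 82): {"asl":27,"h":87,"peo":82,"ryo":44}
After op 13 (remove /h): {"asl":27,"peo":82,"ryo":44}
After op 14 (add /wsr 58): {"asl":27,"peo":82,"ryo":44,"wsr":58}
After op 15 (add /u 75): {"asl":27,"peo":82,"ryo":44,"u":75,"wsr":58}
After op 16 (add /gvh 56): {"asl":27,"gvh":56,"peo":82,"ryo":44,"u":75,"wsr":58}
After op 17 (add /u 2): {"asl":27,"gvh":56,"peo":82,"ryo":44,"u":2,"wsr":58}
After op 18 (remove /gvh): {"asl":27,"peo":82,"ryo":44,"u":2,"wsr":58}
After op 19 (add /u 58): {"asl":27,"peo":82,"ryo":44,"u":58,"wsr":58}
After op 20 (remove /u): {"asl":27,"peo":82,"ryo":44,"wsr":58}
After op 21 (add /h 51): {"asl":27,"h":51,"peo":82,"ryo":44,"wsr":58}
After op 22 (remove /peo): {"asl":27,"h":51,"ryo":44,"wsr":58}
After op 23 (add /wsr 21): {"asl":27,"h":51,"ryo":44,"wsr":21}
After op 24 (remove /asl): {"h":51,"ryo":44,"wsr":21}
After op 25 (add /npe 4): {"h":51,"npe":4,"ryo":44,"wsr":21}
Size at the root: 4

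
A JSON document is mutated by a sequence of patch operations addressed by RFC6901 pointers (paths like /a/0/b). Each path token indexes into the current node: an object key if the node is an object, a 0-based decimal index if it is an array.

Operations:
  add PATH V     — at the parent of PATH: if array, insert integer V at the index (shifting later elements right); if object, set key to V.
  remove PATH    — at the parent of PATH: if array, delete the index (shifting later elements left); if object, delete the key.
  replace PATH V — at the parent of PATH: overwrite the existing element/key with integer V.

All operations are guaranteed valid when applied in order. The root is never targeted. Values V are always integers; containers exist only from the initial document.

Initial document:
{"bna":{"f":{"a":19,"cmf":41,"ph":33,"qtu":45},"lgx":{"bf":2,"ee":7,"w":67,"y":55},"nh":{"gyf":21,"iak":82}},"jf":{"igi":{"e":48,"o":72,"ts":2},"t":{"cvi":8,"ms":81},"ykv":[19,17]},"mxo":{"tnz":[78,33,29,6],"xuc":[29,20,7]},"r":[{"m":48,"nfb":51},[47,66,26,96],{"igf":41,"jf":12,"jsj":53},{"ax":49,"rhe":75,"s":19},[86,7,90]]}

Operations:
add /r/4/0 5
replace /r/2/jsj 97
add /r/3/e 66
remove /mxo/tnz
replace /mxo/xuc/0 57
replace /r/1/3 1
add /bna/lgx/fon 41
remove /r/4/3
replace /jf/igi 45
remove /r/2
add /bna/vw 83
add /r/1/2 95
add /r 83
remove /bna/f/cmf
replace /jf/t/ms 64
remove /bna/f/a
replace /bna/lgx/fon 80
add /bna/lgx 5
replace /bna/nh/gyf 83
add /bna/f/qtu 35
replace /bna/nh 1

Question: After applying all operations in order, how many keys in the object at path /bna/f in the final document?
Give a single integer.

After op 1 (add /r/4/0 5): {"bna":{"f":{"a":19,"cmf":41,"ph":33,"qtu":45},"lgx":{"bf":2,"ee":7,"w":67,"y":55},"nh":{"gyf":21,"iak":82}},"jf":{"igi":{"e":48,"o":72,"ts":2},"t":{"cvi":8,"ms":81},"ykv":[19,17]},"mxo":{"tnz":[78,33,29,6],"xuc":[29,20,7]},"r":[{"m":48,"nfb":51},[47,66,26,96],{"igf":41,"jf":12,"jsj":53},{"ax":49,"rhe":75,"s":19},[5,86,7,90]]}
After op 2 (replace /r/2/jsj 97): {"bna":{"f":{"a":19,"cmf":41,"ph":33,"qtu":45},"lgx":{"bf":2,"ee":7,"w":67,"y":55},"nh":{"gyf":21,"iak":82}},"jf":{"igi":{"e":48,"o":72,"ts":2},"t":{"cvi":8,"ms":81},"ykv":[19,17]},"mxo":{"tnz":[78,33,29,6],"xuc":[29,20,7]},"r":[{"m":48,"nfb":51},[47,66,26,96],{"igf":41,"jf":12,"jsj":97},{"ax":49,"rhe":75,"s":19},[5,86,7,90]]}
After op 3 (add /r/3/e 66): {"bna":{"f":{"a":19,"cmf":41,"ph":33,"qtu":45},"lgx":{"bf":2,"ee":7,"w":67,"y":55},"nh":{"gyf":21,"iak":82}},"jf":{"igi":{"e":48,"o":72,"ts":2},"t":{"cvi":8,"ms":81},"ykv":[19,17]},"mxo":{"tnz":[78,33,29,6],"xuc":[29,20,7]},"r":[{"m":48,"nfb":51},[47,66,26,96],{"igf":41,"jf":12,"jsj":97},{"ax":49,"e":66,"rhe":75,"s":19},[5,86,7,90]]}
After op 4 (remove /mxo/tnz): {"bna":{"f":{"a":19,"cmf":41,"ph":33,"qtu":45},"lgx":{"bf":2,"ee":7,"w":67,"y":55},"nh":{"gyf":21,"iak":82}},"jf":{"igi":{"e":48,"o":72,"ts":2},"t":{"cvi":8,"ms":81},"ykv":[19,17]},"mxo":{"xuc":[29,20,7]},"r":[{"m":48,"nfb":51},[47,66,26,96],{"igf":41,"jf":12,"jsj":97},{"ax":49,"e":66,"rhe":75,"s":19},[5,86,7,90]]}
After op 5 (replace /mxo/xuc/0 57): {"bna":{"f":{"a":19,"cmf":41,"ph":33,"qtu":45},"lgx":{"bf":2,"ee":7,"w":67,"y":55},"nh":{"gyf":21,"iak":82}},"jf":{"igi":{"e":48,"o":72,"ts":2},"t":{"cvi":8,"ms":81},"ykv":[19,17]},"mxo":{"xuc":[57,20,7]},"r":[{"m":48,"nfb":51},[47,66,26,96],{"igf":41,"jf":12,"jsj":97},{"ax":49,"e":66,"rhe":75,"s":19},[5,86,7,90]]}
After op 6 (replace /r/1/3 1): {"bna":{"f":{"a":19,"cmf":41,"ph":33,"qtu":45},"lgx":{"bf":2,"ee":7,"w":67,"y":55},"nh":{"gyf":21,"iak":82}},"jf":{"igi":{"e":48,"o":72,"ts":2},"t":{"cvi":8,"ms":81},"ykv":[19,17]},"mxo":{"xuc":[57,20,7]},"r":[{"m":48,"nfb":51},[47,66,26,1],{"igf":41,"jf":12,"jsj":97},{"ax":49,"e":66,"rhe":75,"s":19},[5,86,7,90]]}
After op 7 (add /bna/lgx/fon 41): {"bna":{"f":{"a":19,"cmf":41,"ph":33,"qtu":45},"lgx":{"bf":2,"ee":7,"fon":41,"w":67,"y":55},"nh":{"gyf":21,"iak":82}},"jf":{"igi":{"e":48,"o":72,"ts":2},"t":{"cvi":8,"ms":81},"ykv":[19,17]},"mxo":{"xuc":[57,20,7]},"r":[{"m":48,"nfb":51},[47,66,26,1],{"igf":41,"jf":12,"jsj":97},{"ax":49,"e":66,"rhe":75,"s":19},[5,86,7,90]]}
After op 8 (remove /r/4/3): {"bna":{"f":{"a":19,"cmf":41,"ph":33,"qtu":45},"lgx":{"bf":2,"ee":7,"fon":41,"w":67,"y":55},"nh":{"gyf":21,"iak":82}},"jf":{"igi":{"e":48,"o":72,"ts":2},"t":{"cvi":8,"ms":81},"ykv":[19,17]},"mxo":{"xuc":[57,20,7]},"r":[{"m":48,"nfb":51},[47,66,26,1],{"igf":41,"jf":12,"jsj":97},{"ax":49,"e":66,"rhe":75,"s":19},[5,86,7]]}
After op 9 (replace /jf/igi 45): {"bna":{"f":{"a":19,"cmf":41,"ph":33,"qtu":45},"lgx":{"bf":2,"ee":7,"fon":41,"w":67,"y":55},"nh":{"gyf":21,"iak":82}},"jf":{"igi":45,"t":{"cvi":8,"ms":81},"ykv":[19,17]},"mxo":{"xuc":[57,20,7]},"r":[{"m":48,"nfb":51},[47,66,26,1],{"igf":41,"jf":12,"jsj":97},{"ax":49,"e":66,"rhe":75,"s":19},[5,86,7]]}
After op 10 (remove /r/2): {"bna":{"f":{"a":19,"cmf":41,"ph":33,"qtu":45},"lgx":{"bf":2,"ee":7,"fon":41,"w":67,"y":55},"nh":{"gyf":21,"iak":82}},"jf":{"igi":45,"t":{"cvi":8,"ms":81},"ykv":[19,17]},"mxo":{"xuc":[57,20,7]},"r":[{"m":48,"nfb":51},[47,66,26,1],{"ax":49,"e":66,"rhe":75,"s":19},[5,86,7]]}
After op 11 (add /bna/vw 83): {"bna":{"f":{"a":19,"cmf":41,"ph":33,"qtu":45},"lgx":{"bf":2,"ee":7,"fon":41,"w":67,"y":55},"nh":{"gyf":21,"iak":82},"vw":83},"jf":{"igi":45,"t":{"cvi":8,"ms":81},"ykv":[19,17]},"mxo":{"xuc":[57,20,7]},"r":[{"m":48,"nfb":51},[47,66,26,1],{"ax":49,"e":66,"rhe":75,"s":19},[5,86,7]]}
After op 12 (add /r/1/2 95): {"bna":{"f":{"a":19,"cmf":41,"ph":33,"qtu":45},"lgx":{"bf":2,"ee":7,"fon":41,"w":67,"y":55},"nh":{"gyf":21,"iak":82},"vw":83},"jf":{"igi":45,"t":{"cvi":8,"ms":81},"ykv":[19,17]},"mxo":{"xuc":[57,20,7]},"r":[{"m":48,"nfb":51},[47,66,95,26,1],{"ax":49,"e":66,"rhe":75,"s":19},[5,86,7]]}
After op 13 (add /r 83): {"bna":{"f":{"a":19,"cmf":41,"ph":33,"qtu":45},"lgx":{"bf":2,"ee":7,"fon":41,"w":67,"y":55},"nh":{"gyf":21,"iak":82},"vw":83},"jf":{"igi":45,"t":{"cvi":8,"ms":81},"ykv":[19,17]},"mxo":{"xuc":[57,20,7]},"r":83}
After op 14 (remove /bna/f/cmf): {"bna":{"f":{"a":19,"ph":33,"qtu":45},"lgx":{"bf":2,"ee":7,"fon":41,"w":67,"y":55},"nh":{"gyf":21,"iak":82},"vw":83},"jf":{"igi":45,"t":{"cvi":8,"ms":81},"ykv":[19,17]},"mxo":{"xuc":[57,20,7]},"r":83}
After op 15 (replace /jf/t/ms 64): {"bna":{"f":{"a":19,"ph":33,"qtu":45},"lgx":{"bf":2,"ee":7,"fon":41,"w":67,"y":55},"nh":{"gyf":21,"iak":82},"vw":83},"jf":{"igi":45,"t":{"cvi":8,"ms":64},"ykv":[19,17]},"mxo":{"xuc":[57,20,7]},"r":83}
After op 16 (remove /bna/f/a): {"bna":{"f":{"ph":33,"qtu":45},"lgx":{"bf":2,"ee":7,"fon":41,"w":67,"y":55},"nh":{"gyf":21,"iak":82},"vw":83},"jf":{"igi":45,"t":{"cvi":8,"ms":64},"ykv":[19,17]},"mxo":{"xuc":[57,20,7]},"r":83}
After op 17 (replace /bna/lgx/fon 80): {"bna":{"f":{"ph":33,"qtu":45},"lgx":{"bf":2,"ee":7,"fon":80,"w":67,"y":55},"nh":{"gyf":21,"iak":82},"vw":83},"jf":{"igi":45,"t":{"cvi":8,"ms":64},"ykv":[19,17]},"mxo":{"xuc":[57,20,7]},"r":83}
After op 18 (add /bna/lgx 5): {"bna":{"f":{"ph":33,"qtu":45},"lgx":5,"nh":{"gyf":21,"iak":82},"vw":83},"jf":{"igi":45,"t":{"cvi":8,"ms":64},"ykv":[19,17]},"mxo":{"xuc":[57,20,7]},"r":83}
After op 19 (replace /bna/nh/gyf 83): {"bna":{"f":{"ph":33,"qtu":45},"lgx":5,"nh":{"gyf":83,"iak":82},"vw":83},"jf":{"igi":45,"t":{"cvi":8,"ms":64},"ykv":[19,17]},"mxo":{"xuc":[57,20,7]},"r":83}
After op 20 (add /bna/f/qtu 35): {"bna":{"f":{"ph":33,"qtu":35},"lgx":5,"nh":{"gyf":83,"iak":82},"vw":83},"jf":{"igi":45,"t":{"cvi":8,"ms":64},"ykv":[19,17]},"mxo":{"xuc":[57,20,7]},"r":83}
After op 21 (replace /bna/nh 1): {"bna":{"f":{"ph":33,"qtu":35},"lgx":5,"nh":1,"vw":83},"jf":{"igi":45,"t":{"cvi":8,"ms":64},"ykv":[19,17]},"mxo":{"xuc":[57,20,7]},"r":83}
Size at path /bna/f: 2

Answer: 2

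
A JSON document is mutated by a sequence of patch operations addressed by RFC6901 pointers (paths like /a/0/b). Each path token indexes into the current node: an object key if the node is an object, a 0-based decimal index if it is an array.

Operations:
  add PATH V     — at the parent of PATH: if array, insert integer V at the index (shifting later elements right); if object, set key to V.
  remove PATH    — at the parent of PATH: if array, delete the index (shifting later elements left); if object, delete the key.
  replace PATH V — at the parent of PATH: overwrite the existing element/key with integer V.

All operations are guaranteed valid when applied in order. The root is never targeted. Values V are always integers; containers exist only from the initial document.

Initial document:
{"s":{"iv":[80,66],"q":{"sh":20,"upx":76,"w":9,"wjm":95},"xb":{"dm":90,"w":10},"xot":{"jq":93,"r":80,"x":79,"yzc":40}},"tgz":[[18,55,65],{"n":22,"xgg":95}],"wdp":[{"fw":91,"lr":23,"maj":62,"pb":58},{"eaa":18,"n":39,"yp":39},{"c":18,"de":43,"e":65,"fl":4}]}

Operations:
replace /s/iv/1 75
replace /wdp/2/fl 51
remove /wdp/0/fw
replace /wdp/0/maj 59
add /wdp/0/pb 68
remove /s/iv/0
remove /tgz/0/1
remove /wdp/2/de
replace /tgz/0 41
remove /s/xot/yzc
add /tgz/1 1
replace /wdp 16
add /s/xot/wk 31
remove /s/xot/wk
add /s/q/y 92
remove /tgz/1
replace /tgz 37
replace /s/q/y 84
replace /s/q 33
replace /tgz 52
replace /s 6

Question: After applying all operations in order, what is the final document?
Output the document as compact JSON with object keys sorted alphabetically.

Answer: {"s":6,"tgz":52,"wdp":16}

Derivation:
After op 1 (replace /s/iv/1 75): {"s":{"iv":[80,75],"q":{"sh":20,"upx":76,"w":9,"wjm":95},"xb":{"dm":90,"w":10},"xot":{"jq":93,"r":80,"x":79,"yzc":40}},"tgz":[[18,55,65],{"n":22,"xgg":95}],"wdp":[{"fw":91,"lr":23,"maj":62,"pb":58},{"eaa":18,"n":39,"yp":39},{"c":18,"de":43,"e":65,"fl":4}]}
After op 2 (replace /wdp/2/fl 51): {"s":{"iv":[80,75],"q":{"sh":20,"upx":76,"w":9,"wjm":95},"xb":{"dm":90,"w":10},"xot":{"jq":93,"r":80,"x":79,"yzc":40}},"tgz":[[18,55,65],{"n":22,"xgg":95}],"wdp":[{"fw":91,"lr":23,"maj":62,"pb":58},{"eaa":18,"n":39,"yp":39},{"c":18,"de":43,"e":65,"fl":51}]}
After op 3 (remove /wdp/0/fw): {"s":{"iv":[80,75],"q":{"sh":20,"upx":76,"w":9,"wjm":95},"xb":{"dm":90,"w":10},"xot":{"jq":93,"r":80,"x":79,"yzc":40}},"tgz":[[18,55,65],{"n":22,"xgg":95}],"wdp":[{"lr":23,"maj":62,"pb":58},{"eaa":18,"n":39,"yp":39},{"c":18,"de":43,"e":65,"fl":51}]}
After op 4 (replace /wdp/0/maj 59): {"s":{"iv":[80,75],"q":{"sh":20,"upx":76,"w":9,"wjm":95},"xb":{"dm":90,"w":10},"xot":{"jq":93,"r":80,"x":79,"yzc":40}},"tgz":[[18,55,65],{"n":22,"xgg":95}],"wdp":[{"lr":23,"maj":59,"pb":58},{"eaa":18,"n":39,"yp":39},{"c":18,"de":43,"e":65,"fl":51}]}
After op 5 (add /wdp/0/pb 68): {"s":{"iv":[80,75],"q":{"sh":20,"upx":76,"w":9,"wjm":95},"xb":{"dm":90,"w":10},"xot":{"jq":93,"r":80,"x":79,"yzc":40}},"tgz":[[18,55,65],{"n":22,"xgg":95}],"wdp":[{"lr":23,"maj":59,"pb":68},{"eaa":18,"n":39,"yp":39},{"c":18,"de":43,"e":65,"fl":51}]}
After op 6 (remove /s/iv/0): {"s":{"iv":[75],"q":{"sh":20,"upx":76,"w":9,"wjm":95},"xb":{"dm":90,"w":10},"xot":{"jq":93,"r":80,"x":79,"yzc":40}},"tgz":[[18,55,65],{"n":22,"xgg":95}],"wdp":[{"lr":23,"maj":59,"pb":68},{"eaa":18,"n":39,"yp":39},{"c":18,"de":43,"e":65,"fl":51}]}
After op 7 (remove /tgz/0/1): {"s":{"iv":[75],"q":{"sh":20,"upx":76,"w":9,"wjm":95},"xb":{"dm":90,"w":10},"xot":{"jq":93,"r":80,"x":79,"yzc":40}},"tgz":[[18,65],{"n":22,"xgg":95}],"wdp":[{"lr":23,"maj":59,"pb":68},{"eaa":18,"n":39,"yp":39},{"c":18,"de":43,"e":65,"fl":51}]}
After op 8 (remove /wdp/2/de): {"s":{"iv":[75],"q":{"sh":20,"upx":76,"w":9,"wjm":95},"xb":{"dm":90,"w":10},"xot":{"jq":93,"r":80,"x":79,"yzc":40}},"tgz":[[18,65],{"n":22,"xgg":95}],"wdp":[{"lr":23,"maj":59,"pb":68},{"eaa":18,"n":39,"yp":39},{"c":18,"e":65,"fl":51}]}
After op 9 (replace /tgz/0 41): {"s":{"iv":[75],"q":{"sh":20,"upx":76,"w":9,"wjm":95},"xb":{"dm":90,"w":10},"xot":{"jq":93,"r":80,"x":79,"yzc":40}},"tgz":[41,{"n":22,"xgg":95}],"wdp":[{"lr":23,"maj":59,"pb":68},{"eaa":18,"n":39,"yp":39},{"c":18,"e":65,"fl":51}]}
After op 10 (remove /s/xot/yzc): {"s":{"iv":[75],"q":{"sh":20,"upx":76,"w":9,"wjm":95},"xb":{"dm":90,"w":10},"xot":{"jq":93,"r":80,"x":79}},"tgz":[41,{"n":22,"xgg":95}],"wdp":[{"lr":23,"maj":59,"pb":68},{"eaa":18,"n":39,"yp":39},{"c":18,"e":65,"fl":51}]}
After op 11 (add /tgz/1 1): {"s":{"iv":[75],"q":{"sh":20,"upx":76,"w":9,"wjm":95},"xb":{"dm":90,"w":10},"xot":{"jq":93,"r":80,"x":79}},"tgz":[41,1,{"n":22,"xgg":95}],"wdp":[{"lr":23,"maj":59,"pb":68},{"eaa":18,"n":39,"yp":39},{"c":18,"e":65,"fl":51}]}
After op 12 (replace /wdp 16): {"s":{"iv":[75],"q":{"sh":20,"upx":76,"w":9,"wjm":95},"xb":{"dm":90,"w":10},"xot":{"jq":93,"r":80,"x":79}},"tgz":[41,1,{"n":22,"xgg":95}],"wdp":16}
After op 13 (add /s/xot/wk 31): {"s":{"iv":[75],"q":{"sh":20,"upx":76,"w":9,"wjm":95},"xb":{"dm":90,"w":10},"xot":{"jq":93,"r":80,"wk":31,"x":79}},"tgz":[41,1,{"n":22,"xgg":95}],"wdp":16}
After op 14 (remove /s/xot/wk): {"s":{"iv":[75],"q":{"sh":20,"upx":76,"w":9,"wjm":95},"xb":{"dm":90,"w":10},"xot":{"jq":93,"r":80,"x":79}},"tgz":[41,1,{"n":22,"xgg":95}],"wdp":16}
After op 15 (add /s/q/y 92): {"s":{"iv":[75],"q":{"sh":20,"upx":76,"w":9,"wjm":95,"y":92},"xb":{"dm":90,"w":10},"xot":{"jq":93,"r":80,"x":79}},"tgz":[41,1,{"n":22,"xgg":95}],"wdp":16}
After op 16 (remove /tgz/1): {"s":{"iv":[75],"q":{"sh":20,"upx":76,"w":9,"wjm":95,"y":92},"xb":{"dm":90,"w":10},"xot":{"jq":93,"r":80,"x":79}},"tgz":[41,{"n":22,"xgg":95}],"wdp":16}
After op 17 (replace /tgz 37): {"s":{"iv":[75],"q":{"sh":20,"upx":76,"w":9,"wjm":95,"y":92},"xb":{"dm":90,"w":10},"xot":{"jq":93,"r":80,"x":79}},"tgz":37,"wdp":16}
After op 18 (replace /s/q/y 84): {"s":{"iv":[75],"q":{"sh":20,"upx":76,"w":9,"wjm":95,"y":84},"xb":{"dm":90,"w":10},"xot":{"jq":93,"r":80,"x":79}},"tgz":37,"wdp":16}
After op 19 (replace /s/q 33): {"s":{"iv":[75],"q":33,"xb":{"dm":90,"w":10},"xot":{"jq":93,"r":80,"x":79}},"tgz":37,"wdp":16}
After op 20 (replace /tgz 52): {"s":{"iv":[75],"q":33,"xb":{"dm":90,"w":10},"xot":{"jq":93,"r":80,"x":79}},"tgz":52,"wdp":16}
After op 21 (replace /s 6): {"s":6,"tgz":52,"wdp":16}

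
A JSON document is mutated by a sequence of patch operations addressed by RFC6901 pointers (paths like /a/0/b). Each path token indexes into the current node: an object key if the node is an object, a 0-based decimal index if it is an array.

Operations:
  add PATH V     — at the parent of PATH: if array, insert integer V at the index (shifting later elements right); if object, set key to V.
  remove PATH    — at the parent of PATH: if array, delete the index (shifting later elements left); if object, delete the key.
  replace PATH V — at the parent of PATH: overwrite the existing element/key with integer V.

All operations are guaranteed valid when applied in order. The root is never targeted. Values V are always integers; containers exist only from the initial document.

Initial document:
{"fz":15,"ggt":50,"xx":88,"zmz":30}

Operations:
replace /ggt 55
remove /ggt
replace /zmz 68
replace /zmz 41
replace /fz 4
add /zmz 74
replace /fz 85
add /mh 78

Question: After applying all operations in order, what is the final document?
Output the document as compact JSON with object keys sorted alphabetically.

Answer: {"fz":85,"mh":78,"xx":88,"zmz":74}

Derivation:
After op 1 (replace /ggt 55): {"fz":15,"ggt":55,"xx":88,"zmz":30}
After op 2 (remove /ggt): {"fz":15,"xx":88,"zmz":30}
After op 3 (replace /zmz 68): {"fz":15,"xx":88,"zmz":68}
After op 4 (replace /zmz 41): {"fz":15,"xx":88,"zmz":41}
After op 5 (replace /fz 4): {"fz":4,"xx":88,"zmz":41}
After op 6 (add /zmz 74): {"fz":4,"xx":88,"zmz":74}
After op 7 (replace /fz 85): {"fz":85,"xx":88,"zmz":74}
After op 8 (add /mh 78): {"fz":85,"mh":78,"xx":88,"zmz":74}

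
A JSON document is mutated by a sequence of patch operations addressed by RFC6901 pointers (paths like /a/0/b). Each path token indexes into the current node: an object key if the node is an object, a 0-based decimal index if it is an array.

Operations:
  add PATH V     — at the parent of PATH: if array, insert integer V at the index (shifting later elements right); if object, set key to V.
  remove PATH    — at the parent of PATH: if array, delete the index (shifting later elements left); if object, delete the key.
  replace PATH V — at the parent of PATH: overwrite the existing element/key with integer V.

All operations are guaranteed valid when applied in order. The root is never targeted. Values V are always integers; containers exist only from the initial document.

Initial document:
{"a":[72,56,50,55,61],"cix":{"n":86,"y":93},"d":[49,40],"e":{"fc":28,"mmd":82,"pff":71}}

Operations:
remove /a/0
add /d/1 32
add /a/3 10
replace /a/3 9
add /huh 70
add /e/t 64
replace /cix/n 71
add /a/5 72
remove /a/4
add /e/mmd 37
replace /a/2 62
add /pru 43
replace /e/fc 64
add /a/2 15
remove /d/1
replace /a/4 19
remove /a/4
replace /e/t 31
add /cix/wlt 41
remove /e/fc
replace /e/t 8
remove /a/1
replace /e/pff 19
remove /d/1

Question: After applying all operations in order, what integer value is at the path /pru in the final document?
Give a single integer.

Answer: 43

Derivation:
After op 1 (remove /a/0): {"a":[56,50,55,61],"cix":{"n":86,"y":93},"d":[49,40],"e":{"fc":28,"mmd":82,"pff":71}}
After op 2 (add /d/1 32): {"a":[56,50,55,61],"cix":{"n":86,"y":93},"d":[49,32,40],"e":{"fc":28,"mmd":82,"pff":71}}
After op 3 (add /a/3 10): {"a":[56,50,55,10,61],"cix":{"n":86,"y":93},"d":[49,32,40],"e":{"fc":28,"mmd":82,"pff":71}}
After op 4 (replace /a/3 9): {"a":[56,50,55,9,61],"cix":{"n":86,"y":93},"d":[49,32,40],"e":{"fc":28,"mmd":82,"pff":71}}
After op 5 (add /huh 70): {"a":[56,50,55,9,61],"cix":{"n":86,"y":93},"d":[49,32,40],"e":{"fc":28,"mmd":82,"pff":71},"huh":70}
After op 6 (add /e/t 64): {"a":[56,50,55,9,61],"cix":{"n":86,"y":93},"d":[49,32,40],"e":{"fc":28,"mmd":82,"pff":71,"t":64},"huh":70}
After op 7 (replace /cix/n 71): {"a":[56,50,55,9,61],"cix":{"n":71,"y":93},"d":[49,32,40],"e":{"fc":28,"mmd":82,"pff":71,"t":64},"huh":70}
After op 8 (add /a/5 72): {"a":[56,50,55,9,61,72],"cix":{"n":71,"y":93},"d":[49,32,40],"e":{"fc":28,"mmd":82,"pff":71,"t":64},"huh":70}
After op 9 (remove /a/4): {"a":[56,50,55,9,72],"cix":{"n":71,"y":93},"d":[49,32,40],"e":{"fc":28,"mmd":82,"pff":71,"t":64},"huh":70}
After op 10 (add /e/mmd 37): {"a":[56,50,55,9,72],"cix":{"n":71,"y":93},"d":[49,32,40],"e":{"fc":28,"mmd":37,"pff":71,"t":64},"huh":70}
After op 11 (replace /a/2 62): {"a":[56,50,62,9,72],"cix":{"n":71,"y":93},"d":[49,32,40],"e":{"fc":28,"mmd":37,"pff":71,"t":64},"huh":70}
After op 12 (add /pru 43): {"a":[56,50,62,9,72],"cix":{"n":71,"y":93},"d":[49,32,40],"e":{"fc":28,"mmd":37,"pff":71,"t":64},"huh":70,"pru":43}
After op 13 (replace /e/fc 64): {"a":[56,50,62,9,72],"cix":{"n":71,"y":93},"d":[49,32,40],"e":{"fc":64,"mmd":37,"pff":71,"t":64},"huh":70,"pru":43}
After op 14 (add /a/2 15): {"a":[56,50,15,62,9,72],"cix":{"n":71,"y":93},"d":[49,32,40],"e":{"fc":64,"mmd":37,"pff":71,"t":64},"huh":70,"pru":43}
After op 15 (remove /d/1): {"a":[56,50,15,62,9,72],"cix":{"n":71,"y":93},"d":[49,40],"e":{"fc":64,"mmd":37,"pff":71,"t":64},"huh":70,"pru":43}
After op 16 (replace /a/4 19): {"a":[56,50,15,62,19,72],"cix":{"n":71,"y":93},"d":[49,40],"e":{"fc":64,"mmd":37,"pff":71,"t":64},"huh":70,"pru":43}
After op 17 (remove /a/4): {"a":[56,50,15,62,72],"cix":{"n":71,"y":93},"d":[49,40],"e":{"fc":64,"mmd":37,"pff":71,"t":64},"huh":70,"pru":43}
After op 18 (replace /e/t 31): {"a":[56,50,15,62,72],"cix":{"n":71,"y":93},"d":[49,40],"e":{"fc":64,"mmd":37,"pff":71,"t":31},"huh":70,"pru":43}
After op 19 (add /cix/wlt 41): {"a":[56,50,15,62,72],"cix":{"n":71,"wlt":41,"y":93},"d":[49,40],"e":{"fc":64,"mmd":37,"pff":71,"t":31},"huh":70,"pru":43}
After op 20 (remove /e/fc): {"a":[56,50,15,62,72],"cix":{"n":71,"wlt":41,"y":93},"d":[49,40],"e":{"mmd":37,"pff":71,"t":31},"huh":70,"pru":43}
After op 21 (replace /e/t 8): {"a":[56,50,15,62,72],"cix":{"n":71,"wlt":41,"y":93},"d":[49,40],"e":{"mmd":37,"pff":71,"t":8},"huh":70,"pru":43}
After op 22 (remove /a/1): {"a":[56,15,62,72],"cix":{"n":71,"wlt":41,"y":93},"d":[49,40],"e":{"mmd":37,"pff":71,"t":8},"huh":70,"pru":43}
After op 23 (replace /e/pff 19): {"a":[56,15,62,72],"cix":{"n":71,"wlt":41,"y":93},"d":[49,40],"e":{"mmd":37,"pff":19,"t":8},"huh":70,"pru":43}
After op 24 (remove /d/1): {"a":[56,15,62,72],"cix":{"n":71,"wlt":41,"y":93},"d":[49],"e":{"mmd":37,"pff":19,"t":8},"huh":70,"pru":43}
Value at /pru: 43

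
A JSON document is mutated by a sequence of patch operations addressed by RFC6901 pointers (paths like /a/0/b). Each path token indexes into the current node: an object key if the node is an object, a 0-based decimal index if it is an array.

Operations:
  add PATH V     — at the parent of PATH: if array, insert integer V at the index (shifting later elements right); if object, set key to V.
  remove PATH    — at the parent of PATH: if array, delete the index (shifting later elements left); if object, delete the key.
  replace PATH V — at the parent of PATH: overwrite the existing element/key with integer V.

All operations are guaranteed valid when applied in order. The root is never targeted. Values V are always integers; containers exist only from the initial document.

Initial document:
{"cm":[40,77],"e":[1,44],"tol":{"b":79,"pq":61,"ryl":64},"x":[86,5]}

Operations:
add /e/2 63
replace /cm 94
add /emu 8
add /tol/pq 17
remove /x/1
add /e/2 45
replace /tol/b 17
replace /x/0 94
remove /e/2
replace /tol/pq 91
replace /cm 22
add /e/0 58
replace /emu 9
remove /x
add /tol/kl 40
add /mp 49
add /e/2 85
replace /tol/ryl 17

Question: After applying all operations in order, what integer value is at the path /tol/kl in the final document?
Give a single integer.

Answer: 40

Derivation:
After op 1 (add /e/2 63): {"cm":[40,77],"e":[1,44,63],"tol":{"b":79,"pq":61,"ryl":64},"x":[86,5]}
After op 2 (replace /cm 94): {"cm":94,"e":[1,44,63],"tol":{"b":79,"pq":61,"ryl":64},"x":[86,5]}
After op 3 (add /emu 8): {"cm":94,"e":[1,44,63],"emu":8,"tol":{"b":79,"pq":61,"ryl":64},"x":[86,5]}
After op 4 (add /tol/pq 17): {"cm":94,"e":[1,44,63],"emu":8,"tol":{"b":79,"pq":17,"ryl":64},"x":[86,5]}
After op 5 (remove /x/1): {"cm":94,"e":[1,44,63],"emu":8,"tol":{"b":79,"pq":17,"ryl":64},"x":[86]}
After op 6 (add /e/2 45): {"cm":94,"e":[1,44,45,63],"emu":8,"tol":{"b":79,"pq":17,"ryl":64},"x":[86]}
After op 7 (replace /tol/b 17): {"cm":94,"e":[1,44,45,63],"emu":8,"tol":{"b":17,"pq":17,"ryl":64},"x":[86]}
After op 8 (replace /x/0 94): {"cm":94,"e":[1,44,45,63],"emu":8,"tol":{"b":17,"pq":17,"ryl":64},"x":[94]}
After op 9 (remove /e/2): {"cm":94,"e":[1,44,63],"emu":8,"tol":{"b":17,"pq":17,"ryl":64},"x":[94]}
After op 10 (replace /tol/pq 91): {"cm":94,"e":[1,44,63],"emu":8,"tol":{"b":17,"pq":91,"ryl":64},"x":[94]}
After op 11 (replace /cm 22): {"cm":22,"e":[1,44,63],"emu":8,"tol":{"b":17,"pq":91,"ryl":64},"x":[94]}
After op 12 (add /e/0 58): {"cm":22,"e":[58,1,44,63],"emu":8,"tol":{"b":17,"pq":91,"ryl":64},"x":[94]}
After op 13 (replace /emu 9): {"cm":22,"e":[58,1,44,63],"emu":9,"tol":{"b":17,"pq":91,"ryl":64},"x":[94]}
After op 14 (remove /x): {"cm":22,"e":[58,1,44,63],"emu":9,"tol":{"b":17,"pq":91,"ryl":64}}
After op 15 (add /tol/kl 40): {"cm":22,"e":[58,1,44,63],"emu":9,"tol":{"b":17,"kl":40,"pq":91,"ryl":64}}
After op 16 (add /mp 49): {"cm":22,"e":[58,1,44,63],"emu":9,"mp":49,"tol":{"b":17,"kl":40,"pq":91,"ryl":64}}
After op 17 (add /e/2 85): {"cm":22,"e":[58,1,85,44,63],"emu":9,"mp":49,"tol":{"b":17,"kl":40,"pq":91,"ryl":64}}
After op 18 (replace /tol/ryl 17): {"cm":22,"e":[58,1,85,44,63],"emu":9,"mp":49,"tol":{"b":17,"kl":40,"pq":91,"ryl":17}}
Value at /tol/kl: 40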